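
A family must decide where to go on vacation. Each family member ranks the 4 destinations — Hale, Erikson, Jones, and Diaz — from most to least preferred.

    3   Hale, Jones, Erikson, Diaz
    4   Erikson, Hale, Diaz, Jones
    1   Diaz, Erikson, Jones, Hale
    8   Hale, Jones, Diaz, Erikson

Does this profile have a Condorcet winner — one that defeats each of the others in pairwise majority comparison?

Yes

Head-to-head results (16 voters total):
Hale vs Erikson: Hale wins 11–5.
Hale vs Jones: Hale wins 15–1.
Hale vs Diaz: Hale wins 15–1.
Erikson vs Jones: Jones wins 11–5.
Erikson vs Diaz: Diaz wins 9–7.
Jones vs Diaz: Jones wins 11–5.
Hale beats each rival — Erikson (11–5), Jones (15–1), Diaz (15–1) — so Hale is the Condorcet winner.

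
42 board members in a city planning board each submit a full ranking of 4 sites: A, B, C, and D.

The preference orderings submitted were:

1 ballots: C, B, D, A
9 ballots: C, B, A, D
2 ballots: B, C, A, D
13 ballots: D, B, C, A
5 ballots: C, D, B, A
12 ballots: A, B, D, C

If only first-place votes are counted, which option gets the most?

First-place vote totals:
  A: 12
  B: 2
  C: 15
  D: 13
C has the most first-place votes.

C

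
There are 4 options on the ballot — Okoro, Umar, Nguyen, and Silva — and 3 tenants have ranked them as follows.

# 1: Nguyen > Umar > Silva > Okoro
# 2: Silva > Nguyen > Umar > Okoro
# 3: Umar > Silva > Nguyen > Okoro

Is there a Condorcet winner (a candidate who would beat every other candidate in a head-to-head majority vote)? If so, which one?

No Condorcet winner

Head-to-head results (3 voters total):
Okoro vs Umar: Umar wins 3–0.
Okoro vs Nguyen: Nguyen wins 3–0.
Okoro vs Silva: Silva wins 3–0.
Umar vs Nguyen: Nguyen wins 2–1.
Umar vs Silva: Umar wins 2–1.
Nguyen vs Silva: Silva wins 2–1.
No candidate beats all others: Umar beats Silva beats Nguyen beats Umar, a majority cycle.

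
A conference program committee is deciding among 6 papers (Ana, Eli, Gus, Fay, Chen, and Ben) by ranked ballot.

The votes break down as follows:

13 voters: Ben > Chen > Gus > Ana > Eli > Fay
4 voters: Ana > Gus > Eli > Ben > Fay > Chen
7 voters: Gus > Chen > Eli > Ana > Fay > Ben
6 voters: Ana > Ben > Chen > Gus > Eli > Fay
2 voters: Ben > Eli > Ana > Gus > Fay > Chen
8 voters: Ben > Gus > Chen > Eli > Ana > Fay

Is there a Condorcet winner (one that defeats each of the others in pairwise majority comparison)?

Yes

Head-to-head results (40 voters total):
Ana vs Eli: Ana wins 23–17.
Ana vs Gus: Gus wins 28–12.
Ana vs Fay: Ana wins 40–0.
Ana vs Chen: Chen wins 28–12.
Ana vs Ben: Ben wins 23–17.
Eli vs Gus: Gus wins 38–2.
Eli vs Fay: Eli wins 40–0.
Eli vs Chen: Chen wins 34–6.
Eli vs Ben: Ben wins 29–11.
Gus vs Fay: Gus wins 40–0.
Gus vs Chen: Gus wins 21–19.
Gus vs Ben: Ben wins 29–11.
Fay vs Chen: Chen wins 34–6.
Fay vs Ben: Ben wins 33–7.
Chen vs Ben: Ben wins 33–7.
Ben beats each rival — Ana (23–17), Eli (29–11), Gus (29–11), Fay (33–7), Chen (33–7) — so Ben is the Condorcet winner.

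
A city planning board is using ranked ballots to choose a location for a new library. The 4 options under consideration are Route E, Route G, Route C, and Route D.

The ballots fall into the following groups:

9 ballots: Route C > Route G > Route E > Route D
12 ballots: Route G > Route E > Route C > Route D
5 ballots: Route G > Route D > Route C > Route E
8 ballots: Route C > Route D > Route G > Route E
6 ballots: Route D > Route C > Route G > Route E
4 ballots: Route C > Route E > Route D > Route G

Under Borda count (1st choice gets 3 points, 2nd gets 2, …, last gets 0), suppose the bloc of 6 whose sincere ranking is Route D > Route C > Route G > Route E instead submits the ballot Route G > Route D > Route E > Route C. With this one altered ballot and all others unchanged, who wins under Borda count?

Route G

Borda totals with the altered ballot: Route E 47, Route G 95, Route C 80, Route D 42.
The switch changes the winner from Route C to Route G.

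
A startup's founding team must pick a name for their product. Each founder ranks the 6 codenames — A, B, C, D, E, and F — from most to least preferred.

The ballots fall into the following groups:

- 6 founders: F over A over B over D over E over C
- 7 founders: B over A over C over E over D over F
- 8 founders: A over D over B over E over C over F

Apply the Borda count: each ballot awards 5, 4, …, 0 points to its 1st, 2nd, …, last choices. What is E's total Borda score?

36

Borda scores:
  A: 6·4 + 7·4 + 8·5 = 92
  B: 6·3 + 7·5 + 8·3 = 77
  C: 6·0 + 7·3 + 8·1 = 29
  D: 6·2 + 7·1 + 8·4 = 51
  E: 6·1 + 7·2 + 8·2 = 36
  F: 6·5 + 7·0 + 8·0 = 30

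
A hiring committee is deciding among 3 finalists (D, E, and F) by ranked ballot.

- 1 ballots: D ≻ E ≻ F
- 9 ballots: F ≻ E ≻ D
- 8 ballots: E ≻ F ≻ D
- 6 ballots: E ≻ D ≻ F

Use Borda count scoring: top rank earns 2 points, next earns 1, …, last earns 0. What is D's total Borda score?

Borda scores:
  D: 2 + 9·0 + 8·0 + 6·1 = 8
  E: 1 + 9·1 + 8·2 + 6·2 = 38
  F: 0 + 9·2 + 8·1 + 6·0 = 26

8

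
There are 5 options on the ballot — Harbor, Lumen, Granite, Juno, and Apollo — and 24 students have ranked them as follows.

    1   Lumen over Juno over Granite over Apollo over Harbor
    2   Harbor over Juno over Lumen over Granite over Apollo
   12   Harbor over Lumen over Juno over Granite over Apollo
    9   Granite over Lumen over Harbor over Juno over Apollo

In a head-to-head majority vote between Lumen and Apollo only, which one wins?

Ballots ranking Lumen above Apollo: 1+2+12+9 = 24.
Ballots ranking Apollo above Lumen: 0.
Lumen wins the head-to-head, 24–0.

Lumen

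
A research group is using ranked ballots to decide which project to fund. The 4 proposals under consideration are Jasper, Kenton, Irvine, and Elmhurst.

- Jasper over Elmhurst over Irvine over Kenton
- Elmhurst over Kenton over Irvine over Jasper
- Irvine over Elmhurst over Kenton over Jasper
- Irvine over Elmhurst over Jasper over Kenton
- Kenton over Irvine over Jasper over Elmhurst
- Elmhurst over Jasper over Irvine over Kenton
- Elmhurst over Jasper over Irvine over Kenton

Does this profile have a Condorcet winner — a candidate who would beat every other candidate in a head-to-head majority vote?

Yes

Head-to-head results (7 voters total):
Jasper vs Kenton: Jasper wins 4–3.
Jasper vs Irvine: Irvine wins 4–3.
Jasper vs Elmhurst: Elmhurst wins 5–2.
Kenton vs Irvine: Irvine wins 5–2.
Kenton vs Elmhurst: Elmhurst wins 6–1.
Irvine vs Elmhurst: Elmhurst wins 4–3.
Elmhurst beats each rival — Jasper (5–2), Kenton (6–1), Irvine (4–3) — so Elmhurst is the Condorcet winner.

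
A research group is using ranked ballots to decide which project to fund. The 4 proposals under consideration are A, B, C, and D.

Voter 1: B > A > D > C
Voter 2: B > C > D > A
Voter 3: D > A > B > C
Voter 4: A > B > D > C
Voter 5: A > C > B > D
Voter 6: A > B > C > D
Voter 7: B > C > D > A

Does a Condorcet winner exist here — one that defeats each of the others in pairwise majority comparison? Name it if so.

A

Head-to-head results (7 voters total):
A vs B: A wins 4–3.
A vs C: A wins 5–2.
A vs D: A wins 4–3.
B vs C: B wins 6–1.
B vs D: B wins 6–1.
C vs D: C wins 4–3.
A beats each rival — B (4–3), C (5–2), D (4–3) — so A is the Condorcet winner.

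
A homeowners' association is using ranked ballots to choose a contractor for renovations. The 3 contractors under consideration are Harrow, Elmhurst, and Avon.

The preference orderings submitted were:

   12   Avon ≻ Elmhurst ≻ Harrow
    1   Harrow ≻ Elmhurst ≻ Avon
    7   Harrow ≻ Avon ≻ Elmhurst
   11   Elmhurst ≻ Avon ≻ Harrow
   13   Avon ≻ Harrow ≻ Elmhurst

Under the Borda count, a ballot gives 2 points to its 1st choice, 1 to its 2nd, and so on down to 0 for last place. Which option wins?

Borda scores:
  Harrow: 12·0 + 2 + 7·2 + 11·0 + 13·1 = 29
  Elmhurst: 12·1 + 1 + 7·0 + 11·2 + 13·0 = 35
  Avon: 12·2 + 0 + 7·1 + 11·1 + 13·2 = 68
Avon has the highest total.

Avon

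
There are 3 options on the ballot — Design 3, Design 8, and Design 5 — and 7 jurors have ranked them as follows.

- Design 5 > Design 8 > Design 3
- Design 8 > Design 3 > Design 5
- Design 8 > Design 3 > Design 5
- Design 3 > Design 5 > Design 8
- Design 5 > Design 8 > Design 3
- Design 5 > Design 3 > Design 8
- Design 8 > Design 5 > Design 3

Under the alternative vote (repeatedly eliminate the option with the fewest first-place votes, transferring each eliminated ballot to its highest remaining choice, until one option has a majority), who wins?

Design 5

Round 1: Design 8 3, Design 5 3, Design 3 1. Design 3 has the fewest and is eliminated.
Round 2: Design 5 4, Design 8 3. Design 5 has a majority.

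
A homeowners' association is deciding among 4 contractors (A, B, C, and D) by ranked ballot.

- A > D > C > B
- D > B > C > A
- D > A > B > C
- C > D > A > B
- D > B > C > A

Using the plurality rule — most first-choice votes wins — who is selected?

First-place vote totals:
  A: 1
  B: 0
  C: 1
  D: 3
D has the most first-place votes.

D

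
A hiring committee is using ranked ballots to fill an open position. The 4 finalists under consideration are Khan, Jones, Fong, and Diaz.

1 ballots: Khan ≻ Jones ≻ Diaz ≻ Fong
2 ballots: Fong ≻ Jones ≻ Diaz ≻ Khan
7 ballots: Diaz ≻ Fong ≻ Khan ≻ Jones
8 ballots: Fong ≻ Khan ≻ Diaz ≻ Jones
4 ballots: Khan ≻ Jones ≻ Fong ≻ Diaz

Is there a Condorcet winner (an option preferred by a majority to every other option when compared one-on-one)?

Yes

Head-to-head results (22 voters total):
Khan vs Jones: Khan wins 20–2.
Khan vs Fong: Fong wins 17–5.
Khan vs Diaz: Khan wins 13–9.
Jones vs Fong: Fong wins 17–5.
Jones vs Diaz: Diaz wins 15–7.
Fong vs Diaz: Fong wins 14–8.
Fong beats each rival — Khan (17–5), Jones (17–5), Diaz (14–8) — so Fong is the Condorcet winner.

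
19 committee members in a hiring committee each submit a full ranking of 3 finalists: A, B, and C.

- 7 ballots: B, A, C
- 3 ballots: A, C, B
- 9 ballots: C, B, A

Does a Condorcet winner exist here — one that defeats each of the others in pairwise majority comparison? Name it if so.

There is no Condorcet winner

Head-to-head results (19 voters total):
A vs B: B wins 16–3.
A vs C: A wins 10–9.
B vs C: C wins 12–7.
No candidate beats all others: A beats C beats B beats A, a majority cycle.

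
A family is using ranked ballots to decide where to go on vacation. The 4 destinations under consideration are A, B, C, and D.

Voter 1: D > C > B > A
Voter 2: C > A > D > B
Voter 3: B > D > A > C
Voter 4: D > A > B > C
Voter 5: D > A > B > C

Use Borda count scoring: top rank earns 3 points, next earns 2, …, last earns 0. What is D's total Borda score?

Borda scores:
  A: 0 + 2 + 1 + 2 + 2 = 7
  B: 1 + 0 + 3 + 1 + 1 = 6
  C: 2 + 3 + 0 + 0 + 0 = 5
  D: 3 + 1 + 2 + 3 + 3 = 12

12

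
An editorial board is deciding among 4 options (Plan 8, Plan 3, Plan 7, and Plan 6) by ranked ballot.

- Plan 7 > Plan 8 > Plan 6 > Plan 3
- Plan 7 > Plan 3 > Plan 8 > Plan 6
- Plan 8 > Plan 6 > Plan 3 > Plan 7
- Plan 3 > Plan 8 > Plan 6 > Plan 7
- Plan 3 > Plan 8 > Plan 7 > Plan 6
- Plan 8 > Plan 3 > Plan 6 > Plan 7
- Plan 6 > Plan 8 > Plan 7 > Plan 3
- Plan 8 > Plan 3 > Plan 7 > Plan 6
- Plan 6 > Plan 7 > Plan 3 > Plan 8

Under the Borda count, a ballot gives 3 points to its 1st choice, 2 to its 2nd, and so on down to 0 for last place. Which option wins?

Plan 8

Borda scores:
  Plan 8: 2 + 1 + 3 + 2 + 2 + 3 + 2 + 3 + 0 = 18
  Plan 3: 0 + 2 + 1 + 3 + 3 + 2 + 0 + 2 + 1 = 14
  Plan 7: 3 + 3 + 0 + 0 + 1 + 0 + 1 + 1 + 2 = 11
  Plan 6: 1 + 0 + 2 + 1 + 0 + 1 + 3 + 0 + 3 = 11
Plan 8 has the highest total.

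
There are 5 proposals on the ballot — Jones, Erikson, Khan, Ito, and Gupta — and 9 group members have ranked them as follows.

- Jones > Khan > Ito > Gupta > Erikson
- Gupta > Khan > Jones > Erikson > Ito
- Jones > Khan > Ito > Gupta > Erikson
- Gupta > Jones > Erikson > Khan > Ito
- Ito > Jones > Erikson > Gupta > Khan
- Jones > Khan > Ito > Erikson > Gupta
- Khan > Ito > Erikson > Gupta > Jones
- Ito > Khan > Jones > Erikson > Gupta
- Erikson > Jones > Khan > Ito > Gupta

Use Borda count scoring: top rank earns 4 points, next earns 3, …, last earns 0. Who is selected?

Jones

Borda scores:
  Jones: 4 + 2 + 4 + 3 + 3 + 4 + 0 + 2 + 3 = 25
  Erikson: 0 + 1 + 0 + 2 + 2 + 1 + 2 + 1 + 4 = 13
  Khan: 3 + 3 + 3 + 1 + 0 + 3 + 4 + 3 + 2 = 22
  Ito: 2 + 0 + 2 + 0 + 4 + 2 + 3 + 4 + 1 = 18
  Gupta: 1 + 4 + 1 + 4 + 1 + 0 + 1 + 0 + 0 = 12
Jones has the highest total.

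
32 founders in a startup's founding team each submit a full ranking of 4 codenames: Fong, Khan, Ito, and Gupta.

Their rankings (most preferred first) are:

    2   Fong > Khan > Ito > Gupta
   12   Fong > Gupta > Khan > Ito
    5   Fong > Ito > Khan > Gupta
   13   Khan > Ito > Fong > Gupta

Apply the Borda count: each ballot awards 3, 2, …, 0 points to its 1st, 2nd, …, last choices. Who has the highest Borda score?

Fong

Borda scores:
  Fong: 2·3 + 12·3 + 5·3 + 13·1 = 70
  Khan: 2·2 + 12·1 + 5·1 + 13·3 = 60
  Ito: 2·1 + 12·0 + 5·2 + 13·2 = 38
  Gupta: 2·0 + 12·2 + 5·0 + 13·0 = 24
Fong has the highest total.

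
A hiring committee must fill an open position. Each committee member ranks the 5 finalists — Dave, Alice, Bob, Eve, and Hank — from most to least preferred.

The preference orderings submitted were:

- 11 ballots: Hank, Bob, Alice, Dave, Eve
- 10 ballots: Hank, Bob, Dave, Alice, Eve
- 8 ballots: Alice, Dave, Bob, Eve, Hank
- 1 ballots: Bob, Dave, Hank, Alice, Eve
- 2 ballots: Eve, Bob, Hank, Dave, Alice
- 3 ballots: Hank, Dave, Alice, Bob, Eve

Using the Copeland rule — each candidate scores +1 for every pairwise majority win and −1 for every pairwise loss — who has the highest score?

Hank

Pairwise results:
  Dave vs Alice: Alice wins 19–16.
  Dave vs Bob: Bob wins 24–11.
  Dave vs Eve: Dave wins 33–2.
  Dave vs Hank: Hank wins 26–9.
  Alice vs Bob: Bob wins 24–11.
  Alice vs Eve: Alice wins 33–2.
  Alice vs Hank: Hank wins 27–8.
  Bob vs Eve: Bob wins 33–2.
  Bob vs Hank: Hank wins 24–11.
  Eve vs Hank: Hank wins 25–10.
Copeland scores (wins − losses):
  Dave: 1 − 3 = -2
  Alice: 2 − 2 = 0
  Bob: 3 − 1 = 2
  Eve: 0 − 4 = -4
  Hank: 4 − 0 = 4
Hank has the best Copeland score.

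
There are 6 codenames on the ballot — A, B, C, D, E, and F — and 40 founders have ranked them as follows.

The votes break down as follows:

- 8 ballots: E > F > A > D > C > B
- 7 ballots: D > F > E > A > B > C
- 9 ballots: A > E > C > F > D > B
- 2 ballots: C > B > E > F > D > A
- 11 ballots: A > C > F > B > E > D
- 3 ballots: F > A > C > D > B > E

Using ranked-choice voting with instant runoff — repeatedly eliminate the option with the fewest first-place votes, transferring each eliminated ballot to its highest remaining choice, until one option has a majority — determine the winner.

A

Round 1: A 20, E 8, D 7, F 3, C 2, B 0. B has the fewest and is eliminated.
Round 2: A 20, E 8, D 7, F 3, C 2. C has the fewest and is eliminated.
Round 3: A 20, E 10, D 7, F 3. F has the fewest and is eliminated.
Round 4: A 23, E 10, D 7. A has a majority.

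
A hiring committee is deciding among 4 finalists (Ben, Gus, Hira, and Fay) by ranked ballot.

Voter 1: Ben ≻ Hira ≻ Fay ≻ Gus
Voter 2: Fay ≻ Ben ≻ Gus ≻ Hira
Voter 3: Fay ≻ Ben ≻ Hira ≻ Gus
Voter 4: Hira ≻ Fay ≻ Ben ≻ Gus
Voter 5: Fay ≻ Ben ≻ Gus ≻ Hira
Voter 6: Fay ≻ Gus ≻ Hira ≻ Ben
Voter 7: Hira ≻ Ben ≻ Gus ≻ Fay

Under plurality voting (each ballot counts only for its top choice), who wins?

Fay

First-place vote totals:
  Ben: 1
  Gus: 0
  Hira: 2
  Fay: 4
Fay has the most first-place votes.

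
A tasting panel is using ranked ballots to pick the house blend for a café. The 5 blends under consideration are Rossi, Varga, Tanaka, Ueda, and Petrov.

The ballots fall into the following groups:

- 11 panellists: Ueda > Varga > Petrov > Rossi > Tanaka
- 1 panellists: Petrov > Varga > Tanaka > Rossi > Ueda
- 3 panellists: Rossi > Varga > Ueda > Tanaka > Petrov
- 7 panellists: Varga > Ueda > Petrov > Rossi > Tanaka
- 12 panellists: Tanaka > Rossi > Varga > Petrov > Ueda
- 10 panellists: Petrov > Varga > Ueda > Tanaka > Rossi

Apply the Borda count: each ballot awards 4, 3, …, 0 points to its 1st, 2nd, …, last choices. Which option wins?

Varga

Borda scores:
  Rossi: 11·1 + 1 + 3·4 + 7·1 + 12·3 + 10·0 = 67
  Varga: 11·3 + 3 + 3·3 + 7·4 + 12·2 + 10·3 = 127
  Tanaka: 11·0 + 2 + 3·1 + 7·0 + 12·4 + 10·1 = 63
  Ueda: 11·4 + 0 + 3·2 + 7·3 + 12·0 + 10·2 = 91
  Petrov: 11·2 + 4 + 3·0 + 7·2 + 12·1 + 10·4 = 92
Varga has the highest total.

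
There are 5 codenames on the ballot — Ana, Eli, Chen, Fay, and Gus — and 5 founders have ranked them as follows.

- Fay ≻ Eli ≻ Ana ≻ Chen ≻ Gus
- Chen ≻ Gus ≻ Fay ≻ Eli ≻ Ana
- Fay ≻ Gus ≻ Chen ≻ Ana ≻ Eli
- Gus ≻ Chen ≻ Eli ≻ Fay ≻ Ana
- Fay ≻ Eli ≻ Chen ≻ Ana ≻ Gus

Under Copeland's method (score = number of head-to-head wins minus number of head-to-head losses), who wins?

Fay

Pairwise results:
  Ana vs Eli: Eli wins 4–1.
  Ana vs Chen: Chen wins 4–1.
  Ana vs Fay: Fay wins 5–0.
  Ana vs Gus: Gus wins 3–2.
  Eli vs Chen: Chen wins 3–2.
  Eli vs Fay: Fay wins 4–1.
  Eli vs Gus: Gus wins 3–2.
  Chen vs Fay: Fay wins 3–2.
  Chen vs Gus: Chen wins 3–2.
  Fay vs Gus: Fay wins 3–2.
Copeland scores (wins − losses):
  Ana: 0 − 4 = -4
  Eli: 1 − 3 = -2
  Chen: 3 − 1 = 2
  Fay: 4 − 0 = 4
  Gus: 2 − 2 = 0
Fay has the best Copeland score.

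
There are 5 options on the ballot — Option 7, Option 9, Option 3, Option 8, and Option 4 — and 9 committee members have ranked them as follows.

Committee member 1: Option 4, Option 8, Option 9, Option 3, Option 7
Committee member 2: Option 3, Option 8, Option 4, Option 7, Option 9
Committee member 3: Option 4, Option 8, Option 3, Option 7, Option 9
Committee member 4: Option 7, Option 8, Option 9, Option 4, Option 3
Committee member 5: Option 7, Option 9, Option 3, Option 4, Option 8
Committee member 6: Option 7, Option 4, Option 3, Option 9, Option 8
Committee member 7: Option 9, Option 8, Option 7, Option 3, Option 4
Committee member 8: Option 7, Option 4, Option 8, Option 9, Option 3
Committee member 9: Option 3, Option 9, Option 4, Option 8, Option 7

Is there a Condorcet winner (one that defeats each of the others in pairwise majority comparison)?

No

Head-to-head results (9 voters total):
Option 7 vs Option 9: Option 7 wins 6–3.
Option 7 vs Option 3: Option 7 wins 5–4.
Option 7 vs Option 8: Option 8 wins 5–4.
Option 7 vs Option 4: Option 7 wins 5–4.
Option 9 vs Option 3: Option 9 wins 5–4.
Option 9 vs Option 8: Option 8 wins 5–4.
Option 9 vs Option 4: Option 4 wins 5–4.
Option 3 vs Option 8: Option 8 wins 5–4.
Option 3 vs Option 4: Option 4 wins 5–4.
Option 8 vs Option 4: Option 4 wins 6–3.
No candidate beats all others: Option 7 beats Option 4 beats Option 8 beats Option 7, a majority cycle.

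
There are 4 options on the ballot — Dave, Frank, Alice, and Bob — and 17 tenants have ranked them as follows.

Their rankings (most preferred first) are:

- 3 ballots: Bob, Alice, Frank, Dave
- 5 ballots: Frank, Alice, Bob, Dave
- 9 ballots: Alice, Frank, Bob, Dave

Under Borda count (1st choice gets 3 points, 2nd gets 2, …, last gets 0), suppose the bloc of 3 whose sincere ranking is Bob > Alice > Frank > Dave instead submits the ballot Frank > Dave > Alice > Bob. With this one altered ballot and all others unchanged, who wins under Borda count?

Frank

Borda totals with the altered ballot: Dave 6, Frank 42, Alice 40, Bob 14.
The switch changes the winner from Alice to Frank.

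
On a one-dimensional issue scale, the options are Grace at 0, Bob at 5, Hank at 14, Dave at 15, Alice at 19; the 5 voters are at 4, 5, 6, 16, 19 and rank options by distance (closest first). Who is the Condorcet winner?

With single-peaked preferences on a line, the Condorcet winner is the candidate closest to the median voter.
The median voter (position 6) is closest to Bob at 5.
Check: Bob vs Dave — voters closer to Bob: 3 of 5.

Bob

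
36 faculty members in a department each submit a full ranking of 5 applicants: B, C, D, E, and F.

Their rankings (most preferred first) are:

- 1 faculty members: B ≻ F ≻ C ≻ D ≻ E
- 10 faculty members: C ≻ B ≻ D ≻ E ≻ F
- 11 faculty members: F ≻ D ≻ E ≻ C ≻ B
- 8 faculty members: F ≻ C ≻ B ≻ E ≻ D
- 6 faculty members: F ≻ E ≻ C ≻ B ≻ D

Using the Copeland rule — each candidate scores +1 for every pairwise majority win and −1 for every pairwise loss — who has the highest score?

F

Pairwise results:
  B vs C: C wins 35–1.
  B vs D: B wins 25–11.
  B vs E: B wins 19–17.
  B vs F: F wins 25–11.
  C vs D: C wins 25–11.
  C vs E: C wins 19–17.
  C vs F: F wins 26–10.
  D vs E: D wins 22–14.
  D vs F: F wins 26–10.
  E vs F: F wins 26–10.
Copeland scores (wins − losses):
  B: 2 − 2 = 0
  C: 3 − 1 = 2
  D: 1 − 3 = -2
  E: 0 − 4 = -4
  F: 4 − 0 = 4
F has the best Copeland score.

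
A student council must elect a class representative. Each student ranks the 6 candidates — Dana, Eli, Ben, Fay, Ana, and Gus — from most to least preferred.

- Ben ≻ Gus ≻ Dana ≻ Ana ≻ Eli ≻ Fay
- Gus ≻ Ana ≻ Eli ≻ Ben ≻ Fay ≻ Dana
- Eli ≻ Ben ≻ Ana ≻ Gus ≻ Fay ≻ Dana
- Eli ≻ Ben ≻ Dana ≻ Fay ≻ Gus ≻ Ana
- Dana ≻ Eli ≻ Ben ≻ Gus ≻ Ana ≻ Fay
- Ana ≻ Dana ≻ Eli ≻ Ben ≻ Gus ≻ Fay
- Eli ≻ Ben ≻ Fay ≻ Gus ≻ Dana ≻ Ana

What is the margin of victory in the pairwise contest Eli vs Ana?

1

Ballots ranking Eli above Ana: 4.
Ballots ranking Ana above Eli: 3.
Eli wins 4–3, a margin of 1.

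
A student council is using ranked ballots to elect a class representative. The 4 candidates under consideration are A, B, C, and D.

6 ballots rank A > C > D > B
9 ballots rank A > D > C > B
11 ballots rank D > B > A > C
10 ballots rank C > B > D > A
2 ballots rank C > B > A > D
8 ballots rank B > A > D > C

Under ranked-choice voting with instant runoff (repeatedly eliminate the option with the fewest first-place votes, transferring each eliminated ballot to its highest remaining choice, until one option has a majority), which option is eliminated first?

Round 1: A 15, C 12, D 11, B 8. B has the fewest and is eliminated.
Round 2: A 23, C 12, D 11. D has the fewest and is eliminated.
Round 3: A 34, C 12. A has a majority.

B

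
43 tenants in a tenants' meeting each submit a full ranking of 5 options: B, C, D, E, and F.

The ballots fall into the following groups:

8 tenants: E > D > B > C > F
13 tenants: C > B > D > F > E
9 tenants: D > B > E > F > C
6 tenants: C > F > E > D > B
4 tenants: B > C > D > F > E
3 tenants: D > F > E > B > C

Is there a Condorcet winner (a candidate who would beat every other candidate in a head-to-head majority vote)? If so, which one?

Head-to-head results (43 voters total):
B vs C: B wins 24–19.
B vs D: D wins 26–17.
B vs E: B wins 26–17.
B vs F: B wins 34–9.
C vs D: C wins 23–20.
C vs E: C wins 23–20.
C vs F: C wins 31–12.
D vs E: D wins 29–14.
D vs F: D wins 37–6.
E vs F: F wins 26–17.
No candidate beats all others: B beats C beats D beats B, a majority cycle.

None — there is no Condorcet winner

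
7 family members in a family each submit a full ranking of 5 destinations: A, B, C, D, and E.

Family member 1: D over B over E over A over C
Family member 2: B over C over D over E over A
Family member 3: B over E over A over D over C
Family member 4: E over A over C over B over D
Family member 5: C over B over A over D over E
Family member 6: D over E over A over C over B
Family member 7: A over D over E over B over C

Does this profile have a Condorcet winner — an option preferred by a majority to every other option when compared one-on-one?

Yes

Head-to-head results (7 voters total):
A vs B: B wins 4–3.
A vs C: A wins 5–2.
A vs D: A wins 4–3.
A vs E: E wins 5–2.
B vs C: B wins 4–3.
B vs D: B wins 4–3.
B vs E: B wins 4–3.
C vs D: D wins 4–3.
C vs E: E wins 5–2.
D vs E: D wins 5–2.
B beats each rival — A (4–3), C (4–3), D (4–3), E (4–3) — so B is the Condorcet winner.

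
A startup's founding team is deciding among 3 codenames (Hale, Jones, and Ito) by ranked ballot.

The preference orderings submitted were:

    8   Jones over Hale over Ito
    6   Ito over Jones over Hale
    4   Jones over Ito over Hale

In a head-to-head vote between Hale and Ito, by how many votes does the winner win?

Ballots ranking Hale above Ito: 8.
Ballots ranking Ito above Hale: 6+4 = 10.
Ito wins 10–8, a margin of 2.

2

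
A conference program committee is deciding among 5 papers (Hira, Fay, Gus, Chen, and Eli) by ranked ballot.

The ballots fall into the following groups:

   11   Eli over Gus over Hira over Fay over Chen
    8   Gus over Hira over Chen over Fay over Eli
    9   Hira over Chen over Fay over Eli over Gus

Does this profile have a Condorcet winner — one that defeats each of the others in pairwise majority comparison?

Head-to-head results (28 voters total):
Hira vs Fay: Hira wins 28–0.
Hira vs Gus: Gus wins 19–9.
Hira vs Chen: Hira wins 28–0.
Hira vs Eli: Hira wins 17–11.
Fay vs Gus: Gus wins 19–9.
Fay vs Chen: Chen wins 17–11.
Fay vs Eli: Fay wins 17–11.
Gus vs Chen: Gus wins 19–9.
Gus vs Eli: Eli wins 20–8.
Chen vs Eli: Chen wins 17–11.
No candidate beats all others: Hira beats Eli beats Gus beats Hira, a majority cycle.

No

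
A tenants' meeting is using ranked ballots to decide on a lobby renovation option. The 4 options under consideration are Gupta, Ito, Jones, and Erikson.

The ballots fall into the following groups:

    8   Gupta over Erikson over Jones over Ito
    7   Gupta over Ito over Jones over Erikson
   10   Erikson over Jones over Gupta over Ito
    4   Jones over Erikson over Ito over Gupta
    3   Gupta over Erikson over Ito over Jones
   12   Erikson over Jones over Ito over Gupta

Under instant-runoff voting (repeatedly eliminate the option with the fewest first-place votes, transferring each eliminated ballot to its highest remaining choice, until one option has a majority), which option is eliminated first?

Ito

Round 1: Erikson 22, Gupta 18, Jones 4, Ito 0. Ito has the fewest and is eliminated.
Round 2: Erikson 22, Gupta 18, Jones 4. Jones has the fewest and is eliminated.
Round 3: Erikson 26, Gupta 18. Erikson has a majority.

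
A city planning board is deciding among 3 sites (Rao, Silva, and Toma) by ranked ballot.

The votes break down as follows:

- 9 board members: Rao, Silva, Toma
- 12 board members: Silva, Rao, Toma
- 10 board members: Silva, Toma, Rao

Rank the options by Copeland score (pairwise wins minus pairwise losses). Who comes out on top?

Pairwise results:
  Rao vs Silva: Silva wins 22–9.
  Rao vs Toma: Rao wins 21–10.
  Silva vs Toma: Silva wins 31–0.
Copeland scores (wins − losses):
  Rao: 1 − 1 = 0
  Silva: 2 − 0 = 2
  Toma: 0 − 2 = -2
Silva has the best Copeland score.

Silva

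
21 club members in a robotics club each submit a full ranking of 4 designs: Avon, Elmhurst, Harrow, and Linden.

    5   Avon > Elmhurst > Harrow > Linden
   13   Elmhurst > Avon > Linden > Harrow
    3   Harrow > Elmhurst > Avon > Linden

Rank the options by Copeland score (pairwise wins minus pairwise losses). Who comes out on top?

Pairwise results:
  Avon vs Elmhurst: Elmhurst wins 16–5.
  Avon vs Harrow: Avon wins 18–3.
  Avon vs Linden: Avon wins 21–0.
  Elmhurst vs Harrow: Elmhurst wins 18–3.
  Elmhurst vs Linden: Elmhurst wins 21–0.
  Harrow vs Linden: Linden wins 13–8.
Copeland scores (wins − losses):
  Avon: 2 − 1 = 1
  Elmhurst: 3 − 0 = 3
  Harrow: 0 − 3 = -3
  Linden: 1 − 2 = -1
Elmhurst has the best Copeland score.

Elmhurst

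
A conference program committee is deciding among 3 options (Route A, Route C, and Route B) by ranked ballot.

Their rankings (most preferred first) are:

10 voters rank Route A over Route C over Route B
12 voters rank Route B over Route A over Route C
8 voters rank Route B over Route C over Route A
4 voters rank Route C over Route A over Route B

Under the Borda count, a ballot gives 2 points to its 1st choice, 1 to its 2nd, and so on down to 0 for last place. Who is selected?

Borda scores:
  Route A: 10·2 + 12·1 + 8·0 + 4·1 = 36
  Route C: 10·1 + 12·0 + 8·1 + 4·2 = 26
  Route B: 10·0 + 12·2 + 8·2 + 4·0 = 40
Route B has the highest total.

Route B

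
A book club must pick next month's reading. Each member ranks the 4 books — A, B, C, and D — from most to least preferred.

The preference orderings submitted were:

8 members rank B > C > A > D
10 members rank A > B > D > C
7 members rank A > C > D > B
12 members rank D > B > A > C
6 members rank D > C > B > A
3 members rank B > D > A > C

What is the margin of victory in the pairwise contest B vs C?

20

Ballots ranking B above C: 8+10+12+3 = 33.
Ballots ranking C above B: 7+6 = 13.
B wins 33–13, a margin of 20.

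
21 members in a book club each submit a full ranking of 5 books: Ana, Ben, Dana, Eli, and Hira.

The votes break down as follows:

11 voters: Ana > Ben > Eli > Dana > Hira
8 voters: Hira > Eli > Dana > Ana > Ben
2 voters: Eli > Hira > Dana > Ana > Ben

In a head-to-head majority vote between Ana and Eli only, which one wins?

Ballots ranking Ana above Eli: 11.
Ballots ranking Eli above Ana: 8+2 = 10.
Ana wins the head-to-head, 11–10.

Ana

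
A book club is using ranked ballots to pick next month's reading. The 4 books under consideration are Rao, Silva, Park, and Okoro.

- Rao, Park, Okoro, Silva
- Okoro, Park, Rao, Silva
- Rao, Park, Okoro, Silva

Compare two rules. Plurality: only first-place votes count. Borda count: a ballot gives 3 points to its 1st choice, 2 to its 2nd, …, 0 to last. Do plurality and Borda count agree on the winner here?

Plurality first-place counts: Rao 2, Silva 0, Park 0, Okoro 1 → Rao.
Borda totals: Rao 7, Silva 0, Park 6, Okoro 5 → Rao.
The two rules agree on Rao.

Yes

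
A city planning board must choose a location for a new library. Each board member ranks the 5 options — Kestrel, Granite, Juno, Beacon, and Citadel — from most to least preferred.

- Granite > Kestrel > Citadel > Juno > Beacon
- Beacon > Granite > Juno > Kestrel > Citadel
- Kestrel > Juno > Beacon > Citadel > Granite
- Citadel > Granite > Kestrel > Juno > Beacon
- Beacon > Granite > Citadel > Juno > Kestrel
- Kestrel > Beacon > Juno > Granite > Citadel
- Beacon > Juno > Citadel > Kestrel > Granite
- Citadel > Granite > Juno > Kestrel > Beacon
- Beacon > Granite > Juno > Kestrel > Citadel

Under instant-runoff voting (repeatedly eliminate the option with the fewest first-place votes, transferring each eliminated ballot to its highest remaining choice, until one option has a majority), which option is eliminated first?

Round 1: Beacon 4, Kestrel 2, Citadel 2, Granite 1, Juno 0. Juno has the fewest and is eliminated.
Round 2: Beacon 4, Kestrel 2, Citadel 2, Granite 1. Granite has the fewest and is eliminated.
Round 3: Beacon 4, Kestrel 3, Citadel 2. Citadel has the fewest and is eliminated.
Round 4: Kestrel 5, Beacon 4. Kestrel has a majority.

Juno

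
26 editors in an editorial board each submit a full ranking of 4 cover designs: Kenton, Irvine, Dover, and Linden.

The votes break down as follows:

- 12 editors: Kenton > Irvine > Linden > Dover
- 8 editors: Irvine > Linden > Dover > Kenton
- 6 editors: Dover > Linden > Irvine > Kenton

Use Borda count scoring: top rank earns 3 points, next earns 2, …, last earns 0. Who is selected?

Irvine

Borda scores:
  Kenton: 12·3 + 8·0 + 6·0 = 36
  Irvine: 12·2 + 8·3 + 6·1 = 54
  Dover: 12·0 + 8·1 + 6·3 = 26
  Linden: 12·1 + 8·2 + 6·2 = 40
Irvine has the highest total.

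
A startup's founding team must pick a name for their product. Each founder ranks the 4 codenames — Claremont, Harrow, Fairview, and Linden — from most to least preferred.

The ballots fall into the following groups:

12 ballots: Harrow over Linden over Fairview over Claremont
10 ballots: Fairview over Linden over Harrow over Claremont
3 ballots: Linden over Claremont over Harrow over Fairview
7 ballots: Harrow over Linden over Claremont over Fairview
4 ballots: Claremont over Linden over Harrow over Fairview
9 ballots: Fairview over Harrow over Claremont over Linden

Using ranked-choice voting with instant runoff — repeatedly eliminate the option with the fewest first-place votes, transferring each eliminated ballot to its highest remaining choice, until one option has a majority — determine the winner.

Harrow

Round 1: Harrow 19, Fairview 19, Claremont 4, Linden 3. Linden has the fewest and is eliminated.
Round 2: Harrow 19, Fairview 19, Claremont 7. Claremont has the fewest and is eliminated.
Round 3: Harrow 26, Fairview 19. Harrow has a majority.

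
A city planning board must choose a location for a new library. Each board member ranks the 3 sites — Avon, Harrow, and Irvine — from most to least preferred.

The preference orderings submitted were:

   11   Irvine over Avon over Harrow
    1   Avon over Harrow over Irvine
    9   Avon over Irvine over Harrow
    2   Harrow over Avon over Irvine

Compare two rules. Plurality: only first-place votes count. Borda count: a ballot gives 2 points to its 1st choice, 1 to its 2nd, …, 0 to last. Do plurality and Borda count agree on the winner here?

Plurality first-place counts: Avon 10, Harrow 2, Irvine 11 → Irvine.
Borda totals: Avon 33, Harrow 5, Irvine 31 → Avon.
The two rules disagree: plurality picks Irvine, Borda picks Avon.

No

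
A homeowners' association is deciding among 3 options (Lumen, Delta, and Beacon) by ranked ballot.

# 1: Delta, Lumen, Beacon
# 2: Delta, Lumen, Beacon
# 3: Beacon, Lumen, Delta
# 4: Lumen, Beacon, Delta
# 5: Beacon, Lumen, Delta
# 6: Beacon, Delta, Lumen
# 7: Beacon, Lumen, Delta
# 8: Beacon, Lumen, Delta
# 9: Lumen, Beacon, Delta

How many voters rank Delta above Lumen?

Ballots ranking Delta above Lumen: 3.
Ballots ranking Lumen above Delta: 6.
So 3 of 9 voters prefer Delta to Lumen.

3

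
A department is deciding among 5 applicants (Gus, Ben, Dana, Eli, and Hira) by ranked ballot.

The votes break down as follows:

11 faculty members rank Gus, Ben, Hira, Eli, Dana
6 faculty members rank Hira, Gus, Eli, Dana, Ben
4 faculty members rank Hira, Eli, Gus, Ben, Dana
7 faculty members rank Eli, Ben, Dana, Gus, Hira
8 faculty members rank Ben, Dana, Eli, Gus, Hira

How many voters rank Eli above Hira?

15

Ballots ranking Eli above Hira: 7+8 = 15.
Ballots ranking Hira above Eli: 11+6+4 = 21.
So 15 of 36 voters prefer Eli to Hira.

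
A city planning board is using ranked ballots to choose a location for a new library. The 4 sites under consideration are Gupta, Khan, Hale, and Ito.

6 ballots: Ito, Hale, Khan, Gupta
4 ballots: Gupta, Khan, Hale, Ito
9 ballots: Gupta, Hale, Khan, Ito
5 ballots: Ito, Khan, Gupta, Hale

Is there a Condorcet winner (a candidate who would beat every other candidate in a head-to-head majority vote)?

Head-to-head results (24 voters total):
Gupta vs Khan: Gupta wins 13–11.
Gupta vs Hale: Gupta wins 18–6.
Gupta vs Ito: Gupta wins 13–11.
Khan vs Hale: Hale wins 15–9.
Khan vs Ito: Khan wins 13–11.
Hale vs Ito: Hale wins 13–11.
Gupta beats each rival — Khan (13–11), Hale (18–6), Ito (13–11) — so Gupta is the Condorcet winner.

Yes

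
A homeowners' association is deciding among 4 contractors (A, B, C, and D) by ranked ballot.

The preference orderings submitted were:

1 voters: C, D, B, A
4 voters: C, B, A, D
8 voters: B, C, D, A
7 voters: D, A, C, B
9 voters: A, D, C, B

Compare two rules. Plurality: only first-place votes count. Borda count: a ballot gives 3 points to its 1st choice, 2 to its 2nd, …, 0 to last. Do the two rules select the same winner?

Plurality first-place counts: A 9, B 8, C 5, D 7 → A.
Borda totals: A 45, B 33, C 47, D 49 → D.
The two rules disagree: plurality picks A, Borda picks D.

No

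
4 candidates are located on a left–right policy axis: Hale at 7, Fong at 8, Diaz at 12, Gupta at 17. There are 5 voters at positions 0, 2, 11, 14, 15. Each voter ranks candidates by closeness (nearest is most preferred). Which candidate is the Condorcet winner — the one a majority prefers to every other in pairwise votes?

With single-peaked preferences on a line, the Condorcet winner is the candidate closest to the median voter.
The median voter (position 11) is closest to Diaz at 12.
Check: Diaz vs Hale — voters closer to Diaz: 3 of 5.

Diaz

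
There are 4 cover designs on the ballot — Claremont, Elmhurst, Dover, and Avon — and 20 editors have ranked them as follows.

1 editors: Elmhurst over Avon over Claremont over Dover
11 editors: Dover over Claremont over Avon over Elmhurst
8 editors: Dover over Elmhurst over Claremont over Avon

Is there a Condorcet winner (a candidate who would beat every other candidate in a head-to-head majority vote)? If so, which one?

Head-to-head results (20 voters total):
Claremont vs Elmhurst: Claremont wins 11–9.
Claremont vs Dover: Dover wins 19–1.
Claremont vs Avon: Claremont wins 19–1.
Elmhurst vs Dover: Dover wins 19–1.
Elmhurst vs Avon: Avon wins 11–9.
Dover vs Avon: Dover wins 19–1.
Dover beats each rival — Claremont (19–1), Elmhurst (19–1), Avon (19–1) — so Dover is the Condorcet winner.

Dover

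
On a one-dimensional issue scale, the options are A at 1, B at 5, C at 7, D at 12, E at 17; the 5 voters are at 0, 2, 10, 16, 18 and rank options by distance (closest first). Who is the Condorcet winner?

D

With single-peaked preferences on a line, the Condorcet winner is the candidate closest to the median voter.
The median voter (position 10) is closest to D at 12.
Check: D vs B — voters closer to D: 3 of 5.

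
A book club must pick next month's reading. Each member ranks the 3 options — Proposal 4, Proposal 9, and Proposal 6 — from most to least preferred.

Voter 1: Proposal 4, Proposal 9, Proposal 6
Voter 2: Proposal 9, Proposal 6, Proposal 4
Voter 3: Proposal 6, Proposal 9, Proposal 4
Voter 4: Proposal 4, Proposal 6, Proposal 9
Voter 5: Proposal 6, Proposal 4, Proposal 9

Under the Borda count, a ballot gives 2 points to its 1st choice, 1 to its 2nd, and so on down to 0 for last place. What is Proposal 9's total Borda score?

Borda scores:
  Proposal 4: 2 + 0 + 0 + 2 + 1 = 5
  Proposal 9: 1 + 2 + 1 + 0 + 0 = 4
  Proposal 6: 0 + 1 + 2 + 1 + 2 = 6

4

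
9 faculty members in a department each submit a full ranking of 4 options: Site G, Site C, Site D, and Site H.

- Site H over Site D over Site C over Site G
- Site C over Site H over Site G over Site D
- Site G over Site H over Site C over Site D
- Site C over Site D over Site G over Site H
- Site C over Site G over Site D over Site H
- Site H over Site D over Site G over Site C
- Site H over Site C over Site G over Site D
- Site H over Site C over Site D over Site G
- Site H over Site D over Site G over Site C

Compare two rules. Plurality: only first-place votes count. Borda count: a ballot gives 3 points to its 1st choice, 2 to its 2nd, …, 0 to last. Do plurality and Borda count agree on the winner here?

Yes

Plurality first-place counts: Site G 1, Site C 3, Site D 0, Site H 5 → Site H.
Borda totals: Site G 10, Site C 15, Site D 10, Site H 19 → Site H.
The two rules agree on Site H.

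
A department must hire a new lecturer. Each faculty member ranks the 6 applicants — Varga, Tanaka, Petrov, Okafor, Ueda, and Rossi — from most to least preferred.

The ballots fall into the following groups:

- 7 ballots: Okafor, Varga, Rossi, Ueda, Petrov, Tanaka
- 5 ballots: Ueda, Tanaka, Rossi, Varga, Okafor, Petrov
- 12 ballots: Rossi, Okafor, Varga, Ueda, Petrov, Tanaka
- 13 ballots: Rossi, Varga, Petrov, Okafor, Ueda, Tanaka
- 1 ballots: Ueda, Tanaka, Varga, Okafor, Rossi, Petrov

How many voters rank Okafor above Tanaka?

Ballots ranking Okafor above Tanaka: 7+12+13 = 32.
Ballots ranking Tanaka above Okafor: 5+1 = 6.
So 32 of 38 voters prefer Okafor to Tanaka.

32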